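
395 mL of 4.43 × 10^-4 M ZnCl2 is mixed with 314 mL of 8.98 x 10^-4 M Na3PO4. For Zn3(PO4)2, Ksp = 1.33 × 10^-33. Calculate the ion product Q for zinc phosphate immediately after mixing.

Total volume = 395 + 314 = 709 mL.
[Zn^2+] = 4.43 x 10^-4 × (395/709) = 2.468 × 10^-4 M
[PO4^3-] = 8.98 x 10^-4 × (314/709) = 3.977 x 10^-4 M
Zn3(PO4)2(s) ⇌ 3 Zn^2+(aq) + 2 PO4^3-(aq), so Q = [Zn^2+]^3[PO4^3-]^2
Q = (2.468 × 10^-4)^3(3.977 × 10^-4)^2 = 2.38 x 10^-18
Q > Ksp, so Zn3(PO4)2 will precipitate.

Q = 2.38e-18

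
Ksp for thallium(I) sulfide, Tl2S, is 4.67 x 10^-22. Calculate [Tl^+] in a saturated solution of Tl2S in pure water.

[Tl^+] = 9.77e-8 M

Tl2S(s) ⇌ 2 Tl^+(aq) + S^2-(aq)
Ksp = [Tl^+]^2[S^2-]
With molar solubility s: [Tl^+] = 2s, [S^2-] = s.
Ksp = (2s)^2s = 4s^3
Solving, s = (4.67 x 10^-22/4)^(1/3) = 4.887 × 10^-8 M
[Tl^+] = 2s = 9.77 × 10^-8 M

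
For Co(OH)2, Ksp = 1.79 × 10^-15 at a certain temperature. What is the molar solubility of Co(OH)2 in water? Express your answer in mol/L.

7.65 × 10^-6 M

Co(OH)2(s) ⇌ Co^2+(aq) + 2 OH^-(aq)
Ksp = [Co^2+][OH^-]^2
For each mole of Co(OH)2 that dissolves: [Co^2+] = s, [OH^-] = 2s.
So Ksp = s × (2s)^2 = 4s^3
s = (1.79 × 10^-15 / 4)^(1/3) = 7.65 × 10^-6 M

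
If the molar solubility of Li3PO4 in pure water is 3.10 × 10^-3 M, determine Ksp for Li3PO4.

Li3PO4(s) <=> 3 Li^+(aq) + PO4^3-(aq)
For each mole of Li3PO4 that dissolves: [Li^+] = 3s, [PO4^3-] = s.
Ksp = [Li^+]^3[PO4^3-]
So Ksp = (3s)^3 × s = 27s^4
With s = 3.10 × 10^-3: Ksp = 2.49 × 10^-9

2.49e-9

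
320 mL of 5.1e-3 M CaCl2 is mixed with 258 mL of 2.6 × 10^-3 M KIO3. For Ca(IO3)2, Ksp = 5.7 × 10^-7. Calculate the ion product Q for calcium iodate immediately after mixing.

Total volume = 320 + 258 = 578 mL.
[Ca^2+] = 5.1 x 10^-3 × (320/578) = 2.82 × 10^-3 M
[IO3^-] = 2.6 × 10^-3 × (258/578) = 1.16 × 10^-3 M
Ca(IO3)2(s) ⇌ Ca^2+(aq) + 2 IO3^-(aq), so Q = [Ca^2+][IO3^-]^2
Q = (2.82 × 10^-3)(1.16 × 10^-3)^2 = 3.8 × 10^-9
Q < Ksp, so no precipitate of Ca(IO3)2 forms.

3.8 × 10^-9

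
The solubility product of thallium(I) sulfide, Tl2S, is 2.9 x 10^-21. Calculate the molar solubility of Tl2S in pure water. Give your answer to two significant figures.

Tl2S(s) <=> 2 Tl^+ + S^2-
Ksp = [Tl^+]^2[S^2-]
If s mol/L of Tl2S dissolves, [Tl^+] = 2s and [S^2-] = s.
So Ksp = (2s)^2 × s = 4s^3
s^3 = 2.9 x 10^-21 / 4, so s = 9.0 × 10^-8 M

s = 9.0e-8 M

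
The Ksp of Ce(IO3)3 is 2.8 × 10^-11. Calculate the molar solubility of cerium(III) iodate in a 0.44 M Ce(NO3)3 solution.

Ce(IO3)3(s) ⇌ Ce^3+ + 3 IO3^-
Ksp = [Ce^3+][IO3^-]^3
Let s = moles of Ce(IO3)3 that dissolve per litre. [Ce^3+] = 0.44 + s ≈ 0.44, [IO3^-] = 3s (since Ce^3+ from Ce(NO3)3 dominates).
Ksp ≈ 0.44 × (3s)^3
s = 1.3 x 10^-4 M
Check: s = 1.3 x 10^-4 ≪ 0.44, so the approximation is valid.

1.3 × 10^-4 M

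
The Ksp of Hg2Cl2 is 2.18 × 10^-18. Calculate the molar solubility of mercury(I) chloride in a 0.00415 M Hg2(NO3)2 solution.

Hg2Cl2(s) <=> Hg2^2+(aq) + 2 Cl^-(aq)
Ksp = [Hg2^2+][Cl^-]^2
Let s be the molar solubility in this solution. [Hg2^2+] = 0.00415 + s ≈ 0.00415, [Cl^-] = 2s (common-ion effect: Hg2^2+ is already 0.00415 M).
Ksp ≈ 0.00415 × (2s)^2
s = 1.15 × 10^-8 M
Check: s = 1.1 × 10^-8 ≪ 0.00415, so the approximation is valid.

s = 1.15 x 10^-8 M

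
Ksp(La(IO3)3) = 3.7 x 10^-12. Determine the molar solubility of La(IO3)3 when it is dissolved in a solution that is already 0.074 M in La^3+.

La(IO3)3(s) ⇌ La^3+ + 3 IO3^-
Ksp = [La^3+][IO3^-]^3
Let s be the molar solubility in this solution. [La^3+] = 0.074 + s ≈ 0.074, [IO3^-] = 3s (common-ion effect: La^3+ is already 0.074 M).
Ksp ≈ 0.074 × (3s)^3
s = 1.2 x 10^-4 M
Check: s = 1.2 × 10^-4 ≪ 0.074, so the approximation is valid.

s = 1.2 × 10^-4 M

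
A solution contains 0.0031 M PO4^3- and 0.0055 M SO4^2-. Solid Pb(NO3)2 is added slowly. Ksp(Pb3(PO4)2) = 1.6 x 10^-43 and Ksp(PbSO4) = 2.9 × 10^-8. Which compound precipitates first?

Each salt begins to precipitate when Q = Ksp, i.e. when [Pb^2+] reaches its threshold.
For Pb3(PO4)2: 1.6 x 10^-43 = (0.0031)^2 × [Pb^2+]^3  ⇒  [Pb^2+] = 2.6 × 10^-13 M.
For PbSO4: 2.9 × 10^-8 = 0.0055 × [Pb^2+]  ⇒  [Pb^2+] = 5.3 x 10^-6 M.
The salt with the lower threshold [Pb^2+] precipitates first: Pb3(PO4)2.

Pb3(PO4)2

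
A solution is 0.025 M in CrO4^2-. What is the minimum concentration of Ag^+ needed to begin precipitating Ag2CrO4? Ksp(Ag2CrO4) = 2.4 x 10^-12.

9.8e-6 M

Ag2CrO4(s) ⇌ 2 Ag^+ + CrO4^2-
Ksp = [Ag^+]^2[CrO4^2-]
Precipitation begins when Q = Ksp. With [CrO4^2-] = 0.025 M:
2.4 x 10^-12 = (0.025) × [Ag^+]^2
[Ag^+] = (2.4 x 10^-12 / 2.5 × 10^-2)^(1/2) = 9.8 x 10^-6 M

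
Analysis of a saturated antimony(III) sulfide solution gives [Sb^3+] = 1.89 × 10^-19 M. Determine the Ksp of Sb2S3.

Sb2S3(s) ⇌ 2 Sb^3+ + 3 S^2-
Stoichiometry gives [S^2-] = (3/2)[Sb^3+] = 2.835 x 10^-19 M.
Ksp = [Sb^3+]^2[S^2-]^3
Ksp = (1.89 × 10^-19)^2 × (2.835 x 10^-19)^3 = 8.14 x 10^-94

Ksp ≈ 8.14 × 10^-94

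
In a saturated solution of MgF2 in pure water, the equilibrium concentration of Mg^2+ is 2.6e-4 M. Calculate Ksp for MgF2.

Ksp ≈ 7.0e-11

MgF2(s) ⇌ Mg^2+(aq) + 2 F^-(aq)
Stoichiometry gives [F^-] = (2/1)[Mg^2+] = 5.20 × 10^-4 M.
Ksp = [Mg^2+][F^-]^2
Ksp = 2.6 x 10^-4 × (5.20 × 10^-4)^2 = 7.0 × 10^-11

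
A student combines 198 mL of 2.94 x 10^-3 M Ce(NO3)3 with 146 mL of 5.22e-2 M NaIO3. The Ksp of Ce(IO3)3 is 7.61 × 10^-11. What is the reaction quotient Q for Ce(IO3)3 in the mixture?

Total volume = 198 + 146 = 344 mL.
[Ce^3+] = 2.94 x 10^-3 × (198/344) = 1.692 × 10^-3 M
[IO3^-] = 5.22 × 10^-2 × (146/344) = 2.215 x 10^-2 M
Ce(IO3)3(s) ⇌ Ce^3+(aq) + 3 IO3^-(aq), so Q = [Ce^3+][IO3^-]^3
Q = (1.692 × 10^-3)(2.215 × 10^-2)^3 = 1.84 × 10^-8
Q > Ksp, so Ce(IO3)3 will precipitate.

Q = 1.84 × 10^-8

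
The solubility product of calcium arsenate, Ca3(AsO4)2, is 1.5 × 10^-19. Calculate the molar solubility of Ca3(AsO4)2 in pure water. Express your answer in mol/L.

Ca3(AsO4)2(s) ⇌ 3 Ca^2+ + 2 AsO4^3-
Ksp = [Ca^2+]^3[AsO4^3-]^2
Let s = molar solubility. Then [Ca^2+] = 3s and [AsO4^3-] = 2s.
So Ksp = (3s)^3 × (2s)^2 = 108s^5
s = (1.5 × 10^-19 / 108)^(1/5) = 6.7 x 10^-5 M

6.7e-5 M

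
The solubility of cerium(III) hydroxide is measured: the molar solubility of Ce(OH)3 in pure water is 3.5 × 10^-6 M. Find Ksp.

Ksp ≈ 4.1e-21

Ce(OH)3(s) ⇌ Ce^3+ + 3 OH^-
For each mole of Ce(OH)3 that dissolves: [Ce^3+] = s, [OH^-] = 3s.
Ksp = [Ce^3+][OH^-]^3
So Ksp = s × (3s)^3 = 27s^4
With s = 3.5 × 10^-6: Ksp = 4.1 × 10^-21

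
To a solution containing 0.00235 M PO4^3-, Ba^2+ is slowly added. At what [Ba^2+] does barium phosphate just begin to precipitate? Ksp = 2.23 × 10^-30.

7.39 × 10^-9 M

Ba3(PO4)2(s) ⇌ 3 Ba^2+(aq) + 2 PO4^3-(aq)
Ksp = [Ba^2+]^3[PO4^3-]^2
Precipitation begins when Q = Ksp. With [PO4^3-] = 0.00235 M:
2.23 × 10^-30 = (0.00235)^2 × [Ba^2+]^3
[Ba^2+] = (2.23 × 10^-30 / 5.523 × 10^-6)^(1/3) = 7.39 x 10^-9 M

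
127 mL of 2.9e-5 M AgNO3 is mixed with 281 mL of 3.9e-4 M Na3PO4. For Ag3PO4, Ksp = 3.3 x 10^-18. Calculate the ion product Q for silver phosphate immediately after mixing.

Total volume = 127 + 281 = 408 mL.
[Ag^+] = 2.9 × 10^-5 × (127/408) = 9.03 × 10^-6 M
[PO4^3-] = 3.9 × 10^-4 × (281/408) = 2.69 × 10^-4 M
Ag3PO4(s) <=> 3 Ag^+(aq) + PO4^3-(aq), so Q = [Ag^+]^3[PO4^3-]
Q = (9.03 × 10^-6)^3(2.69 × 10^-4) = 2.0 × 10^-19
Q < Ksp, so no precipitate of Ag3PO4 forms.

Q ≈ 2.0 × 10^-19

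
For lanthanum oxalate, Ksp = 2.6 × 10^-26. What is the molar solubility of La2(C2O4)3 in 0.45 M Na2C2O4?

La2(C2O4)3(s) ⇌ 2 La^3+ + 3 C2O4^2-
Ksp = [La^3+]^2[C2O4^2-]^3
Let s be the molar solubility in this solution. [La^3+] = 2s, [C2O4^2-] = 0.45 + 3s ≈ 0.45 (Ksp is small, so little additional dissolves).
Ksp ≈ (2s)^2 × (0.45)^3
s = 2.7 × 10^-13 M
Check: 3s = 8.0 × 10^-13 ≪ 0.45, so the approximation is valid.

s = 2.7 × 10^-13 M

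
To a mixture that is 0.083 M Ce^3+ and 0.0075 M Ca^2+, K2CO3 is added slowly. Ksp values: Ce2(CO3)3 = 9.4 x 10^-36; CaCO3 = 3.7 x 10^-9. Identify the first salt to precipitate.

Ce2(CO3)3

Precipitation of each salt starts when its ion product equals its Ksp.
For Ce2(CO3)3: 9.4 x 10^-36 = (0.083)^2 × [CO3^2-]^3  ⇒  [CO3^2-] = 1.1 × 10^-11 M.
For CaCO3: 3.7 x 10^-9 = 0.0075 × [CO3^2-]  ⇒  [CO3^2-] = 4.9 x 10^-7 M.
The salt with the lower threshold [CO3^2-] precipitates first: Ce2(CO3)3.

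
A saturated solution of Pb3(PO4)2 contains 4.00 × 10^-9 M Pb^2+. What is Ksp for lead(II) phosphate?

Ksp ≈ 4.55e-43

Pb3(PO4)2(s) ⇌ 3 Pb^2+ + 2 PO4^3-
Stoichiometry gives [PO4^3-] = (2/3)[Pb^2+] = 2.667 × 10^-9 M.
Ksp = [Pb^2+]^3[PO4^3-]^2
Ksp = (4.00 x 10^-9)^3 × (2.667 x 10^-9)^2 = 4.55 × 10^-43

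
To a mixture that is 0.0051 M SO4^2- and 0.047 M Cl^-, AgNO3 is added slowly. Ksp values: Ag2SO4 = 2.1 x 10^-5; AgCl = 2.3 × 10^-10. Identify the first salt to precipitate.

Each salt begins to precipitate when Q = Ksp, i.e. when [Ag^+] reaches its threshold.
For Ag2SO4: 2.1 x 10^-5 = 0.0051 × [Ag^+]^2  ⇒  [Ag^+] = 6.4 × 10^-2 M.
For AgCl: 2.3 × 10^-10 = 0.047 × [Ag^+]  ⇒  [Ag^+] = 4.9 × 10^-9 M.
The salt with the lower threshold [Ag^+] precipitates first: AgCl.

AgCl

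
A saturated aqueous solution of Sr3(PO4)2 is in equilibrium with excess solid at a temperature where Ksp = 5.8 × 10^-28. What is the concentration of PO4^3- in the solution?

Sr3(PO4)2(s) ⇌ 3 Sr^2+ + 2 PO4^3-
Ksp = [Sr^2+]^3[PO4^3-]^2
For each mole of Sr3(PO4)2 that dissolves: [Sr^2+] = 3s, [PO4^3-] = 2s.
So Ksp = (3s)^3 × (2s)^2 = 108s^5
s = (5.8 × 10^-28 / 108)^(1/5) = 1.40 × 10^-6 M
[PO4^3-] = 2s = 2.8 x 10^-6 M

[PO4^3-] = 2.8 × 10^-6 M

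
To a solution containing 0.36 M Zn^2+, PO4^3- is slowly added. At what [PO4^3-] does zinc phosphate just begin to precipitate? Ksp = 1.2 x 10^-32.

Zn3(PO4)2(s) <=> 3 Zn^2+ + 2 PO4^3-
Ksp = [Zn^2+]^3[PO4^3-]^2
Precipitation begins when Q = Ksp. With [Zn^2+] = 0.36 M:
1.2 x 10^-32 = (0.36)^3 × [PO4^3-]^2
[PO4^3-] = (1.2 x 10^-32 / 4.67 x 10^-2)^(1/2) = 5.1 × 10^-16 M

5.1 × 10^-16 M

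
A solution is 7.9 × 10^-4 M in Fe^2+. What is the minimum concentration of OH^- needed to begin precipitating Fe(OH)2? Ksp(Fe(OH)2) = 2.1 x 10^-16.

[OH^-] = 5.2 × 10^-7 M

Fe(OH)2(s) <=> Fe^2+ + 2 OH^-
Ksp = [Fe^2+][OH^-]^2
Precipitation begins when Q = Ksp. With [Fe^2+] = 7.9 × 10^-4 M:
2.1 x 10^-16 = (7.9 × 10^-4) × [OH^-]^2
[OH^-] = (2.1 x 10^-16 / 7.9 × 10^-4)^(1/2) = 5.2 × 10^-7 M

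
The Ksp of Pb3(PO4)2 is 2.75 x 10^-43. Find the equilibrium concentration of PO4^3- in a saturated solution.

Pb3(PO4)2(s) ⇌ 3 Pb^2+ + 2 PO4^3-
Ksp = [Pb^2+]^3[PO4^3-]^2
With molar solubility s: [Pb^2+] = 3s, [PO4^3-] = 2s.
Substituting: Ksp = (3s)^3(2s)^2 = 108s^5
s = (2.75 x 10^-43 / 108)^(1/5) = 1.206 x 10^-9 M
[PO4^3-] = 2s = 2.41 × 10^-9 M

2.41 x 10^-9 M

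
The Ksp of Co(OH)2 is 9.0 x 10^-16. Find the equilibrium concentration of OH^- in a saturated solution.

Co(OH)2(s) ⇌ Co^2+(aq) + 2 OH^-(aq)
Ksp = [Co^2+][OH^-]^2
Let s = molar solubility. Then [Co^2+] = s and [OH^-] = 2s.
Ksp = s(2s)^2 = 4s^3
s^3 = 9.0 x 10^-16 / 4, so s = 6.08 × 10^-6 M
[OH^-] = 2s = 1.2 × 10^-5 M

1.2 × 10^-5 M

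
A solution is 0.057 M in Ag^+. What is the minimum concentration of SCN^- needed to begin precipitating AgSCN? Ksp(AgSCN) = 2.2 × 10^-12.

3.9e-11 M

AgSCN(s) ⇌ Ag^+ + SCN^-
Ksp = [Ag^+][SCN^-]
Precipitation begins when Q = Ksp. With [Ag^+] = 0.057 M:
2.2 × 10^-12 = (0.057) × [SCN^-]
[SCN^-] = (2.2 × 10^-12 / 5.7 x 10^-2) = 3.9 × 10^-11 M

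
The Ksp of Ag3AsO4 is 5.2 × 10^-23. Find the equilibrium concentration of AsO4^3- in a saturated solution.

[AsO4^3-] ≈ 1.2e-6 M

Ag3AsO4(s) ⇌ 3 Ag^+ + AsO4^3-
Ksp = [Ag^+]^3[AsO4^3-]
With molar solubility s: [Ag^+] = 3s, [AsO4^3-] = s.
Substituting: Ksp = (3s)^3s = 27s^4
s^4 = 5.2 × 10^-23 / 27, so s = 1.18 x 10^-6 M
[AsO4^3-] = s = 1.2 × 10^-6 M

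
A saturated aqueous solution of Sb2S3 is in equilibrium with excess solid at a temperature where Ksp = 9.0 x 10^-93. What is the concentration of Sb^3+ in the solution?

Sb2S3(s) <=> 2 Sb^3+ + 3 S^2-
Ksp = [Sb^3+]^2[S^2-]^3
For each mole of Sb2S3 that dissolves: [Sb^3+] = 2s, [S^2-] = 3s.
Ksp = (2s)^2(3s)^3 = 108s^5
s^5 = 9.0 x 10^-93 / 108, so s = 1.53 × 10^-19 M
[Sb^3+] = 2s = 3.1 x 10^-19 M

[Sb^3+] ≈ 3.1e-19 M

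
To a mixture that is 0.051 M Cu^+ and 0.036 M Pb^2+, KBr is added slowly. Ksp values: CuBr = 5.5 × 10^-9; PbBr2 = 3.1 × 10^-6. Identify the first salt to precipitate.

CuBr

Each salt begins to precipitate when Q = Ksp, i.e. when [Br^-] reaches its threshold.
For CuBr: 5.5 × 10^-9 = 0.051 × [Br^-]  ⇒  [Br^-] = 1.1 × 10^-7 M.
For PbBr2: 3.1 × 10^-6 = 0.036 × [Br^-]^2  ⇒  [Br^-] = 9.3 x 10^-3 M.
The salt with the lower threshold [Br^-] precipitates first: CuBr.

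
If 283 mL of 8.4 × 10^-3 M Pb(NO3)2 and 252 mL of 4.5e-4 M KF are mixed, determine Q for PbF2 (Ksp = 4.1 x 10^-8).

Q = 2.0 x 10^-10

Total volume = 283 + 252 = 535 mL.
[Pb^2+] = 8.4 × 10^-3 × (283/535) = 4.44 × 10^-3 M
[F^-] = 4.5 x 10^-4 × (252/535) = 2.12 × 10^-4 M
PbF2(s) <=> Pb^2+(aq) + 2 F^-(aq), so Q = [Pb^2+][F^-]^2
Q = (4.44 × 10^-3)(2.12 × 10^-4)^2 = 2.0 × 10^-10
Q < Ksp, so no precipitate of PbF2 forms.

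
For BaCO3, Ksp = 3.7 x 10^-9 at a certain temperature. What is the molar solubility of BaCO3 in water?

BaCO3(s) ⇌ Ba^2+ + CO3^2-
Ksp = [Ba^2+][CO3^2-]
For each mole of BaCO3 that dissolves: [Ba^2+] = s, [CO3^2-] = s.
Ksp = s^2
s = (3.7 x 10^-9)^(1/2) = 6.1 x 10^-5 M

6.1 x 10^-5 M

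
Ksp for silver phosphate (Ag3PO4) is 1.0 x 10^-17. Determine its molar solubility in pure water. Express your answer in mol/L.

s = 2.5 × 10^-5 M

Ag3PO4(s) ⇌ 3 Ag^+(aq) + PO4^3-(aq)
Ksp = [Ag^+]^3[PO4^3-]
For each mole of Ag3PO4 that dissolves: [Ag^+] = 3s, [PO4^3-] = s.
Ksp = (3s)^3s = 27s^4
s^4 = 1.0 x 10^-17 / 27, so s = 2.5 x 10^-5 M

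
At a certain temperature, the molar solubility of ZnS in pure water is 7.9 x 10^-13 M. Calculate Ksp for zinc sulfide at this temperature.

Ksp = 6.2 × 10^-25

ZnS(s) <=> Zn^2+ + S^2-
If s mol/L of ZnS dissolves, [Zn^2+] = s and [S^2-] = s.
Ksp = [Zn^2+][S^2-]
Ksp = s^2
Ksp = (7.9 × 10^-13)^2 = 6.2 × 10^-25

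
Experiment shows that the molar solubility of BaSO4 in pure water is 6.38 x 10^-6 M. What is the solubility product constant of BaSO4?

Ksp ≈ 4.07 x 10^-11

BaSO4(s) <=> Ba^2+(aq) + SO4^2-(aq)
For each mole of BaSO4 that dissolves: [Ba^2+] = s, [SO4^2-] = s.
Ksp = [Ba^2+][SO4^2-]
Ksp = s^2
Ksp = (6.38 × 10^-6)^2 = 4.07 x 10^-11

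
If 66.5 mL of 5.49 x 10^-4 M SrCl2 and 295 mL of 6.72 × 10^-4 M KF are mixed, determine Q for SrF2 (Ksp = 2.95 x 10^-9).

Total volume = 66.5 + 295 = 361.5 mL.
[Sr^2+] = 5.49 x 10^-4 × (66.5/361.5) = 1.010 × 10^-4 M
[F^-] = 6.72 x 10^-4 × (295/361.5) = 5.484 × 10^-4 M
SrF2(s) <=> Sr^2+ + 2 F^-, so Q = [Sr^2+][F^-]^2
Q = (1.010 × 10^-4)(5.484 × 10^-4)^2 = 3.04 × 10^-11
Q < Ksp, so no precipitate of SrF2 forms.

Q ≈ 3.04 x 10^-11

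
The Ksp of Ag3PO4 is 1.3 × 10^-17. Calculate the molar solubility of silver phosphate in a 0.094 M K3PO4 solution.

s = 1.7e-6 M

Ag3PO4(s) ⇌ 3 Ag^+ + PO4^3-
Ksp = [Ag^+]^3[PO4^3-]
If s mol/L dissolves here, [Ag^+] = 3s, [PO4^3-] = 0.094 + s ≈ 0.094 (Ksp is small, so little additional dissolves).
Ksp ≈ (3s)^3 × 0.094
s = 1.7 × 10^-6 M
Check: s = 1.7 × 10^-6 ≪ 0.094, so the approximation is valid.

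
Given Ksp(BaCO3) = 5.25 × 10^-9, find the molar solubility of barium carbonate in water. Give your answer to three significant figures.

BaCO3(s) ⇌ Ba^2+ + CO3^2-
Ksp = [Ba^2+][CO3^2-]
For each mole of BaCO3 that dissolves: [Ba^2+] = s, [CO3^2-] = s.
Ksp = s × s = s^2
s = √(5.25 × 10^-9) = 7.25 × 10^-5 M

7.25 x 10^-5 M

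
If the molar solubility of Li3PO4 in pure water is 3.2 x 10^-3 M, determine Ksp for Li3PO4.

Li3PO4(s) ⇌ 3 Li^+ + PO4^3-
If s mol/L of Li3PO4 dissolves, [Li^+] = 3s and [PO4^3-] = s.
Ksp = [Li^+]^3[PO4^3-]
Substituting: Ksp = (3s)^3s = 27s^4
With s = 3.2 × 10^-3: Ksp = 2.8 × 10^-9

Ksp ≈ 2.8 × 10^-9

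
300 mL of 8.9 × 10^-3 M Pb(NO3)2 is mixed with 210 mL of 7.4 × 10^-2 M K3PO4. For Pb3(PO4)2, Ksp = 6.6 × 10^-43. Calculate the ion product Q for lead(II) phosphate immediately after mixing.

Q ≈ 1.3 x 10^-10

Total volume = 300 + 210 = 510 mL.
[Pb^2+] = 8.9 × 10^-3 × (300/510) = 5.24 × 10^-3 M
[PO4^3-] = 7.4 × 10^-2 × (210/510) = 3.05 × 10^-2 M
Pb3(PO4)2(s) ⇌ 3 Pb^2+(aq) + 2 PO4^3-(aq), so Q = [Pb^2+]^3[PO4^3-]^2
Q = (5.24 × 10^-3)^3(3.05 × 10^-2)^2 = 1.3 × 10^-10
Q > Ksp, so Pb3(PO4)2 will precipitate.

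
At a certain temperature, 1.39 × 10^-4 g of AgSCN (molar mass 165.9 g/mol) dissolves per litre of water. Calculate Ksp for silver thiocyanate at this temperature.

Molar solubility s = (1.39 x 10^-4 g/L) / (165.9 g/mol) = 8.379 × 10^-7 M.
AgSCN(s) <=> Ag^+ + SCN^-
If s mol/L of AgSCN dissolves, [Ag^+] = s and [SCN^-] = s.
Ksp = [Ag^+][SCN^-]
Ksp = (s)(s) = s^2
Ksp = (8.379 × 10^-7)^2 = 7.02 x 10^-13

7.02 × 10^-13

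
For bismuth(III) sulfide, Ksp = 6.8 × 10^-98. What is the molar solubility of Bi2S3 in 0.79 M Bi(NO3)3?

1.6e-33 M

Bi2S3(s) ⇌ 2 Bi^3+(aq) + 3 S^2-(aq)
Ksp = [Bi^3+]^2[S^2-]^3
Let s be the molar solubility in this solution. [Bi^3+] = 0.79 + 2s ≈ 0.79, [S^2-] = 3s (common-ion effect: Bi^3+ is already 0.79 M).
Ksp ≈ (0.79)^2 × (3s)^3
s = 1.6 x 10^-33 M
Check: 2s = 3.2 × 10^-33 ≪ 0.79, so the approximation is valid.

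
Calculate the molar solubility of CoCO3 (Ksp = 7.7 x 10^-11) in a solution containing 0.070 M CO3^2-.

s ≈ 1.1 × 10^-9 M

CoCO3(s) <=> Co^2+ + CO3^2-
Ksp = [Co^2+][CO3^2-]
If s mol/L dissolves here, [Co^2+] = s, [CO3^2-] = 0.070 + s ≈ 0.070 (common-ion effect: CO3^2- is already 0.070 M).
Ksp ≈ s × 0.070
s = 1.1 × 10^-9 M
Check: s = 1.1 x 10^-9 ≪ 0.070, so the approximation is valid.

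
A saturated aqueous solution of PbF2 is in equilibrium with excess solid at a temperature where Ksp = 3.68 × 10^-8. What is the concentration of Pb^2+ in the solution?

2.10 x 10^-3 M

PbF2(s) ⇌ Pb^2+(aq) + 2 F^-(aq)
Ksp = [Pb^2+][F^-]^2
For each mole of PbF2 that dissolves: [Pb^2+] = s, [F^-] = 2s.
Ksp = s(2s)^2 = 4s^3
s = (3.68 × 10^-8 / 4)^(1/3) = 2.095 x 10^-3 M
[Pb^2+] = s = 2.10 × 10^-3 M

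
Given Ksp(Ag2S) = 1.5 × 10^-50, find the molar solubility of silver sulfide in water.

s = 1.6 × 10^-17 M

Ag2S(s) ⇌ 2 Ag^+ + S^2-
Ksp = [Ag^+]^2[S^2-]
If s mol/L of Ag2S dissolves, [Ag^+] = 2s and [S^2-] = s.
So Ksp = (2s)^2 × s = 4s^3
Solving, s = (1.5 × 10^-50/4)^(1/3) = 1.6 × 10^-17 M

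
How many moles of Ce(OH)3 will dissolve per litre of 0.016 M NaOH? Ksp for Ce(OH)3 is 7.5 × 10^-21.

1.8 × 10^-15 M

Ce(OH)3(s) ⇌ Ce^3+(aq) + 3 OH^-(aq)
Ksp = [Ce^3+][OH^-]^3
Let s = moles of Ce(OH)3 that dissolve per litre. [Ce^3+] = s, [OH^-] = 0.016 + 3s ≈ 0.016 (Ksp is small, so little additional dissolves).
Ksp ≈ s × (0.016)^3
s = 1.8 x 10^-15 M
Check: 3s = 5.5 × 10^-15 ≪ 0.016, so the approximation is valid.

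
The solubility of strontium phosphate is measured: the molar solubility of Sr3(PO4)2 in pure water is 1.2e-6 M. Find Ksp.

Sr3(PO4)2(s) ⇌ 3 Sr^2+(aq) + 2 PO4^3-(aq)
For each mole of Sr3(PO4)2 that dissolves: [Sr^2+] = 3s, [PO4^3-] = 2s.
Ksp = [Sr^2+]^3[PO4^3-]^2
Ksp = (3s)^3(2s)^2 = 108s^5
With s = 1.2 × 10^-6: Ksp = 2.7 × 10^-28

2.7 × 10^-28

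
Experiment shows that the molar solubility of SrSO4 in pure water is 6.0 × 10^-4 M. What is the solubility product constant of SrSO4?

SrSO4(s) ⇌ Sr^2+ + SO4^2-
With molar solubility s: [Sr^2+] = s, [SO4^2-] = s.
Ksp = [Sr^2+][SO4^2-]
Ksp = s^2
Ksp = (6.0 × 10^-4)^2 = 3.6 × 10^-7

Ksp ≈ 3.6e-7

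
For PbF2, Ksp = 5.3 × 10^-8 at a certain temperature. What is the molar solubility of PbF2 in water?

PbF2(s) ⇌ Pb^2+(aq) + 2 F^-(aq)
Ksp = [Pb^2+][F^-]^2
Let s = molar solubility. Then [Pb^2+] = s and [F^-] = 2s.
Substituting: Ksp = s(2s)^2 = 4s^3
s = (5.3 × 10^-8 / 4)^(1/3) = 2.4 x 10^-3 M

s = 2.4 x 10^-3 M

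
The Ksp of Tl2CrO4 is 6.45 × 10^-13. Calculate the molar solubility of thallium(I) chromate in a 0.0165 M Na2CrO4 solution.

Tl2CrO4(s) <=> 2 Tl^+ + CrO4^2-
Ksp = [Tl^+]^2[CrO4^2-]
Let s be the molar solubility in this solution. [Tl^+] = 2s, [CrO4^2-] = 0.0165 + s ≈ 0.0165 (Ksp is small, so little additional dissolves).
Ksp ≈ (2s)^2 × 0.0165
s = 3.13 x 10^-6 M
Check: s = 3.1 × 10^-6 ≪ 0.0165, so the approximation is valid.

3.13e-6 M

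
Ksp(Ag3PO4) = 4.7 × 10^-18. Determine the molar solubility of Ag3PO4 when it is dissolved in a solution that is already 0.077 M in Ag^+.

Ag3PO4(s) <=> 3 Ag^+(aq) + PO4^3-(aq)
Ksp = [Ag^+]^3[PO4^3-]
If s mol/L dissolves here, [Ag^+] = 0.077 + 3s ≈ 0.077, [PO4^3-] = s (since the Ag^+ already present dominates).
Ksp ≈ (0.077)^3 × s
s = 1.0 × 10^-14 M
Check: 3s = 3.1 × 10^-14 ≪ 0.077, so the approximation is valid.

s ≈ 1.0e-14 M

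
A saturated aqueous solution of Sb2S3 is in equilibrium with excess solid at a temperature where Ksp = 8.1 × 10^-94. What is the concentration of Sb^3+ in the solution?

1.9e-19 M

Sb2S3(s) ⇌ 2 Sb^3+ + 3 S^2-
Ksp = [Sb^3+]^2[S^2-]^3
If s mol/L of Sb2S3 dissolves, [Sb^3+] = 2s and [S^2-] = 3s.
Substituting: Ksp = (2s)^2(3s)^3 = 108s^5
Solving, s = (8.1 × 10^-94/108)^(1/5) = 9.44 × 10^-20 M
[Sb^3+] = 2s = 1.9 × 10^-19 M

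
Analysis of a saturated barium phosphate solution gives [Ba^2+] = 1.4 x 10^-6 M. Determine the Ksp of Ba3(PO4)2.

Ksp ≈ 2.4 × 10^-30

Ba3(PO4)2(s) <=> 3 Ba^2+ + 2 PO4^3-
Stoichiometry gives [PO4^3-] = (2/3)[Ba^2+] = 9.33 × 10^-7 M.
Ksp = [Ba^2+]^3[PO4^3-]^2
Ksp = (1.4 × 10^-6)^3 × (9.33 × 10^-7)^2 = 2.4 × 10^-30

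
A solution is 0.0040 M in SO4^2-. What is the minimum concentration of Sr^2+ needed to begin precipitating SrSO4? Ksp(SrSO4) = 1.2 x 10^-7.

3.0e-5 M

SrSO4(s) ⇌ Sr^2+(aq) + SO4^2-(aq)
Ksp = [Sr^2+][SO4^2-]
Precipitation begins when Q = Ksp. With [SO4^2-] = 0.0040 M:
1.2 x 10^-7 = (0.0040) × [Sr^2+]
[Sr^2+] = (1.2 x 10^-7 / 4.0 × 10^-3) = 3.0 x 10^-5 M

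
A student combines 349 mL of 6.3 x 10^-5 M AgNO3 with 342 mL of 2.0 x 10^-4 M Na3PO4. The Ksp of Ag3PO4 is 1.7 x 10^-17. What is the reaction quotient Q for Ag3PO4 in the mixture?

Total volume = 349 + 342 = 691 mL.
[Ag^+] = 6.3 × 10^-5 × (349/691) = 3.18 × 10^-5 M
[PO4^3-] = 2.0 × 10^-4 × (342/691) = 9.90 × 10^-5 M
Ag3PO4(s) ⇌ 3 Ag^+(aq) + PO4^3-(aq), so Q = [Ag^+]^3[PO4^3-]
Q = (3.18 x 10^-5)^3(9.90 × 10^-5) = 3.2 × 10^-18
Q < Ksp, so no precipitate of Ag3PO4 forms.

Q ≈ 3.2 x 10^-18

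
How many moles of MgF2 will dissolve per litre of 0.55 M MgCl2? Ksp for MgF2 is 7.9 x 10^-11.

6.0e-6 M

MgF2(s) ⇌ Mg^2+ + 2 F^-
Ksp = [Mg^2+][F^-]^2
Let s = moles of MgF2 that dissolve per litre. [Mg^2+] = 0.55 + s ≈ 0.55, [F^-] = 2s (common-ion effect: Mg^2+ is already 0.55 M).
Ksp ≈ 0.55 × (2s)^2
s = 6.0 x 10^-6 M
Check: s = 6.0 x 10^-6 ≪ 0.55, so the approximation is valid.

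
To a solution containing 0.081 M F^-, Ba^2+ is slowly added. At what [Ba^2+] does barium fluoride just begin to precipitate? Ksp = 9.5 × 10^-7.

BaF2(s) ⇌ Ba^2+(aq) + 2 F^-(aq)
Ksp = [Ba^2+][F^-]^2
Precipitation begins when Q = Ksp. With [F^-] = 0.081 M:
9.5 × 10^-7 = (0.081)^2 × [Ba^2+]
[Ba^2+] = (9.5 × 10^-7 / 6.56 × 10^-3) = 1.4 × 10^-4 M

1.4 × 10^-4 M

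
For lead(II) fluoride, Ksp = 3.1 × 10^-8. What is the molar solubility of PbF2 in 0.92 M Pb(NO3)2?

s ≈ 9.2 x 10^-5 M

PbF2(s) ⇌ Pb^2+(aq) + 2 F^-(aq)
Ksp = [Pb^2+][F^-]^2
Let s be the molar solubility in this solution. [Pb^2+] = 0.92 + s ≈ 0.92, [F^-] = 2s (Ksp is small, so little additional dissolves).
Ksp ≈ 0.92 × (2s)^2
s = 9.2 x 10^-5 M
Check: s = 9.2 x 10^-5 ≪ 0.92, so the approximation is valid.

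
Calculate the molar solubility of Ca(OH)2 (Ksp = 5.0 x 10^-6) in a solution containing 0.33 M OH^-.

Ca(OH)2(s) ⇌ Ca^2+ + 2 OH^-
Ksp = [Ca^2+][OH^-]^2
Let s = moles of Ca(OH)2 that dissolve per litre. [Ca^2+] = s, [OH^-] = 0.33 + 2s ≈ 0.33 (common-ion effect: OH^- is already 0.33 M).
Ksp ≈ s × (0.33)^2
s = 4.6 × 10^-5 M
Check: 2s = 9.2 x 10^-5 ≪ 0.33, so the approximation is valid.

s = 4.6 × 10^-5 M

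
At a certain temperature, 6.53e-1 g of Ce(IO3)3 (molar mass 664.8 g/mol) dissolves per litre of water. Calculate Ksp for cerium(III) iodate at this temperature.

2.51e-11

Molar solubility s = (6.53 × 10^-1 g/L) / (664.8 g/mol) = 9.823 x 10^-4 M.
Ce(IO3)3(s) <=> Ce^3+(aq) + 3 IO3^-(aq)
If s mol/L of Ce(IO3)3 dissolves, [Ce^3+] = s and [IO3^-] = 3s.
Ksp = [Ce^3+][IO3^-]^3
Substituting: Ksp = s(3s)^3 = 27s^4
Ksp = 27 × (9.823 × 10^-4)^4 = 2.51 × 10^-11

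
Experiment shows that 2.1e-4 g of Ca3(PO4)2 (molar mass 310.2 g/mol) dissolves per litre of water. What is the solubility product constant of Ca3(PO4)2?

Molar solubility s = (2.1 × 10^-4 g/L) / (310.2 g/mol) = 6.77 × 10^-7 M.
Ca3(PO4)2(s) <=> 3 Ca^2+ + 2 PO4^3-
With molar solubility s: [Ca^2+] = 3s, [PO4^3-] = 2s.
Ksp = [Ca^2+]^3[PO4^3-]^2
So Ksp = (3s)^3 × (2s)^2 = 108s^5
With s = 6.77 × 10^-7: Ksp = 1.5 × 10^-29

Ksp = 1.5 × 10^-29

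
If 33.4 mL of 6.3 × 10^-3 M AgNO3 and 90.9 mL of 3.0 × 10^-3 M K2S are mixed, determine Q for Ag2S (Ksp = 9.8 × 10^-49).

Total volume = 33.4 + 90.9 = 124.3 mL.
[Ag^+] = 6.3 × 10^-3 × (33.4/124.3) = 1.69 × 10^-3 M
[S^2-] = 3.0 × 10^-3 × (90.9/124.3) = 2.19 × 10^-3 M
Ag2S(s) <=> 2 Ag^+ + S^2-, so Q = [Ag^+]^2[S^2-]
Q = (1.69 x 10^-3)^2(2.19 × 10^-3) = 6.3 x 10^-9
Q > Ksp, so Ag2S will precipitate.

Q = 6.3e-9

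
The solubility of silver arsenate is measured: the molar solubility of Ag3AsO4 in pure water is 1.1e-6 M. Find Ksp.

Ag3AsO4(s) ⇌ 3 Ag^+(aq) + AsO4^3-(aq)
Let s = molar solubility. Then [Ag^+] = 3s and [AsO4^3-] = s.
Ksp = [Ag^+]^3[AsO4^3-]
Substituting: Ksp = (3s)^3s = 27s^4
With s = 1.1 × 10^-6: Ksp = 4.0 × 10^-23

Ksp = 4.0 × 10^-23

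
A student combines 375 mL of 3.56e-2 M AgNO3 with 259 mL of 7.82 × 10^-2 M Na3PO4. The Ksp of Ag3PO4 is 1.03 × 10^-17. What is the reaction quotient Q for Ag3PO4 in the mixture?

Total volume = 375 + 259 = 634 mL.
[Ag^+] = 3.56 × 10^-2 × (375/634) = 2.106 × 10^-2 M
[PO4^3-] = 7.82 × 10^-2 × (259/634) = 3.195 × 10^-2 M
Ag3PO4(s) <=> 3 Ag^+(aq) + PO4^3-(aq), so Q = [Ag^+]^3[PO4^3-]
Q = (2.106 × 10^-2)^3(3.195 × 10^-2) = 2.98 × 10^-7
Q > Ksp, so Ag3PO4 will precipitate.

2.98 × 10^-7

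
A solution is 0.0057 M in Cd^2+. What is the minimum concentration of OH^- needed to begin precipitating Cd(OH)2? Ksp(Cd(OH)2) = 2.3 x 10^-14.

Cd(OH)2(s) <=> Cd^2+ + 2 OH^-
Ksp = [Cd^2+][OH^-]^2
Precipitation begins when Q = Ksp. With [Cd^2+] = 0.0057 M:
2.3 x 10^-14 = (0.0057) × [OH^-]^2
[OH^-] = (2.3 x 10^-14 / 5.7 × 10^-3)^(1/2) = 2.0 × 10^-6 M

2.0 x 10^-6 M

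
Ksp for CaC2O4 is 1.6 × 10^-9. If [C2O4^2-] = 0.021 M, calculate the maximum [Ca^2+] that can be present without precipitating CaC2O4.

7.6e-8 M

CaC2O4(s) ⇌ Ca^2+ + C2O4^2-
Ksp = [Ca^2+][C2O4^2-]
Precipitation begins when Q = Ksp. With [C2O4^2-] = 0.021 M:
1.6 × 10^-9 = (0.021) × [Ca^2+]
[Ca^2+] = (1.6 × 10^-9 / 2.1 × 10^-2) = 7.6 x 10^-8 M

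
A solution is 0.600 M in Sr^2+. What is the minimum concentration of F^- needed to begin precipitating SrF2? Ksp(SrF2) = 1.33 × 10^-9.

SrF2(s) <=> Sr^2+(aq) + 2 F^-(aq)
Ksp = [Sr^2+][F^-]^2
Precipitation begins when Q = Ksp. With [Sr^2+] = 0.600 M:
1.33 × 10^-9 = (0.600) × [F^-]^2
[F^-] = (1.33 × 10^-9 / 6.00 x 10^-1)^(1/2) = 4.71 × 10^-5 M

[F^-] = 4.71 × 10^-5 M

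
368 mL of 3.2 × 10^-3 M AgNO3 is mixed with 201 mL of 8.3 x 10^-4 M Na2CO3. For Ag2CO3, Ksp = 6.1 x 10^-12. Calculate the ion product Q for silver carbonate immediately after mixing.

Total volume = 368 + 201 = 569 mL.
[Ag^+] = 3.2 x 10^-3 × (368/569) = 2.07 x 10^-3 M
[CO3^2-] = 8.3 × 10^-4 × (201/569) = 2.93 × 10^-4 M
Ag2CO3(s) <=> 2 Ag^+ + CO3^2-, so Q = [Ag^+]^2[CO3^2-]
Q = (2.07 × 10^-3)^2(2.93 × 10^-4) = 1.3 x 10^-9
Q > Ksp, so Ag2CO3 will precipitate.

Q ≈ 1.3e-9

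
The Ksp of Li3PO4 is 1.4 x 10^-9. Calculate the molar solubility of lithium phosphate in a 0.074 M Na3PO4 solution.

Li3PO4(s) ⇌ 3 Li^+ + PO4^3-
Ksp = [Li^+]^3[PO4^3-]
If s mol/L dissolves here, [Li^+] = 3s, [PO4^3-] = 0.074 + s ≈ 0.074 (Ksp is small, so little additional dissolves).
Ksp ≈ (3s)^3 × 0.074
s = 8.9 × 10^-4 M
Check: s = 8.9 × 10^-4 ≪ 0.074, so the approximation is valid.

s ≈ 8.9 x 10^-4 M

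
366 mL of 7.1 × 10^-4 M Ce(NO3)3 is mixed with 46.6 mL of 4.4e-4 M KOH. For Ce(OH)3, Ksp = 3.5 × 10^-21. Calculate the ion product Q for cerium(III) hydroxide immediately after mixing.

Total volume = 366 + 46.6 = 412.6 mL.
[Ce^3+] = 7.1 × 10^-4 × (366/412.6) = 6.30 x 10^-4 M
[OH^-] = 4.4 × 10^-4 × (46.6/412.6) = 4.97 × 10^-5 M
Ce(OH)3(s) ⇌ Ce^3+ + 3 OH^-, so Q = [Ce^3+][OH^-]^3
Q = (6.30 × 10^-4)(4.97 x 10^-5)^3 = 7.7 × 10^-17
Q > Ksp, so Ce(OH)3 will precipitate.

7.7e-17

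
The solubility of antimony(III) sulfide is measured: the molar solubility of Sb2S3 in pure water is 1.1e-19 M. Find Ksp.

Sb2S3(s) ⇌ 2 Sb^3+(aq) + 3 S^2-(aq)
With molar solubility s: [Sb^3+] = 2s, [S^2-] = 3s.
Ksp = [Sb^3+]^2[S^2-]^3
So Ksp = (2s)^2 × (3s)^3 = 108s^5
Ksp = 108 × (1.1 × 10^-19)^5 = 1.7 × 10^-93

Ksp ≈ 1.7 x 10^-93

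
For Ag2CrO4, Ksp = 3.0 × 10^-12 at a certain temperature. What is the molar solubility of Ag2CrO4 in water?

9.1 × 10^-5 M

Ag2CrO4(s) ⇌ 2 Ag^+ + CrO4^2-
Ksp = [Ag^+]^2[CrO4^2-]
Let s = molar solubility. Then [Ag^+] = 2s and [CrO4^2-] = s.
So Ksp = (2s)^2 × s = 4s^3
Solving, s = (3.0 × 10^-12/4)^(1/3) = 9.1 × 10^-5 M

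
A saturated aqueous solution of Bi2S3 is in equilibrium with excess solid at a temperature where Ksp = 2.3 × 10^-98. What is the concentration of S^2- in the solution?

[S^2-] ≈ 3.5e-20 M

Bi2S3(s) <=> 2 Bi^3+(aq) + 3 S^2-(aq)
Ksp = [Bi^3+]^2[S^2-]^3
For each mole of Bi2S3 that dissolves: [Bi^3+] = 2s, [S^2-] = 3s.
Substituting: Ksp = (2s)^2(3s)^3 = 108s^5
s^5 = 2.3 × 10^-98 / 108, so s = 1.16 x 10^-20 M
[S^2-] = 3s = 3.5 × 10^-20 M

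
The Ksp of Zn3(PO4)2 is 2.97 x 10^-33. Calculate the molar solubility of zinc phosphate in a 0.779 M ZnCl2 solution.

Zn3(PO4)2(s) ⇌ 3 Zn^2+(aq) + 2 PO4^3-(aq)
Ksp = [Zn^2+]^3[PO4^3-]^2
If s mol/L dissolves here, [Zn^2+] = 0.779 + 3s ≈ 0.779, [PO4^3-] = 2s (common-ion effect: Zn^2+ is already 0.779 M).
Ksp ≈ (0.779)^3 × (2s)^2
s = 3.96 x 10^-17 M
Check: 3s = 1.2 × 10^-16 ≪ 0.779, so the approximation is valid.

s ≈ 3.96 × 10^-17 M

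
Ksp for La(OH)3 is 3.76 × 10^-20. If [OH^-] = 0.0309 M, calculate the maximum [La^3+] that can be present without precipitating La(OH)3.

[La^3+] = 1.27e-15 M

La(OH)3(s) ⇌ La^3+(aq) + 3 OH^-(aq)
Ksp = [La^3+][OH^-]^3
Precipitation begins when Q = Ksp. With [OH^-] = 0.0309 M:
3.76 × 10^-20 = (0.0309)^3 × [La^3+]
[La^3+] = (3.76 × 10^-20 / 2.950 × 10^-5) = 1.27 x 10^-15 M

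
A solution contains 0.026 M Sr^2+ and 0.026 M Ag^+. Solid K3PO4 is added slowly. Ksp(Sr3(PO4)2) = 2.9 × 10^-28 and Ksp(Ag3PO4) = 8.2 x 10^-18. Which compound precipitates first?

Ag3PO4

Precipitation of each salt starts when its ion product equals its Ksp.
For Sr3(PO4)2: 2.9 × 10^-28 = (0.026)^3 × [PO4^3-]^2  ⇒  [PO4^3-] = 4.1 × 10^-12 M.
For Ag3PO4: 8.2 x 10^-18 = (0.026)^3 × [PO4^3-]  ⇒  [PO4^3-] = 4.7 x 10^-13 M.
The salt with the lower threshold [PO4^3-] precipitates first: Ag3PO4.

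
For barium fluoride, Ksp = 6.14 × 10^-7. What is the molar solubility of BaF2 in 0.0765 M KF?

BaF2(s) <=> Ba^2+ + 2 F^-
Ksp = [Ba^2+][F^-]^2
Let s = moles of BaF2 that dissolve per litre. [Ba^2+] = s, [F^-] = 0.0765 + 2s ≈ 0.0765 (Ksp is small, so little additional dissolves).
Ksp ≈ s × (0.0765)^2
s = 1.05 × 10^-4 M
Check: 2s = 2.1 × 10^-4 ≪ 0.0765, so the approximation is valid.

s ≈ 1.05 × 10^-4 M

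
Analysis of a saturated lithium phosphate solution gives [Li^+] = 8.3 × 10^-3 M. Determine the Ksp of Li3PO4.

Li3PO4(s) <=> 3 Li^+(aq) + PO4^3-(aq)
Stoichiometry gives [PO4^3-] = (1/3)[Li^+] = 2.77 x 10^-3 M.
Ksp = [Li^+]^3[PO4^3-]
Ksp = (8.3 × 10^-3)^3 × 2.77 x 10^-3 = 1.6 x 10^-9

1.6e-9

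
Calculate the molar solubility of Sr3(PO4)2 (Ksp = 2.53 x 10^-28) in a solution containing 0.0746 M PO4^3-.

Sr3(PO4)2(s) <=> 3 Sr^2+(aq) + 2 PO4^3-(aq)
Ksp = [Sr^2+]^3[PO4^3-]^2
If s mol/L dissolves here, [Sr^2+] = 3s, [PO4^3-] = 0.0746 + 2s ≈ 0.0746 (Ksp is small, so little additional dissolves).
Ksp ≈ (3s)^3 × (0.0746)^2
s = 1.19 × 10^-9 M
Check: 2s = 2.4 × 10^-9 ≪ 0.0746, so the approximation is valid.

s ≈ 1.19 × 10^-9 M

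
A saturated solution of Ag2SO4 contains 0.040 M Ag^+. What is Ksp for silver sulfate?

Ag2SO4(s) ⇌ 2 Ag^+(aq) + SO4^2-(aq)
Stoichiometry gives [SO4^2-] = (1/2)[Ag^+] = 2.00 × 10^-2 M.
Ksp = [Ag^+]^2[SO4^2-]
Ksp = (4.0 × 10^-2)^2 × 2.00 × 10^-2 = 3.2 x 10^-5

Ksp = 3.2e-5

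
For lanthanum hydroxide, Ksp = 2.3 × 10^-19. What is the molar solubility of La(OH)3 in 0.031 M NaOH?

7.7 × 10^-15 M

La(OH)3(s) ⇌ La^3+ + 3 OH^-
Ksp = [La^3+][OH^-]^3
Let s be the molar solubility in this solution. [La^3+] = s, [OH^-] = 0.031 + 3s ≈ 0.031 (common-ion effect: OH^- is already 0.031 M).
Ksp ≈ s × (0.031)^3
s = 7.7 x 10^-15 M
Check: 3s = 2.3 x 10^-14 ≪ 0.031, so the approximation is valid.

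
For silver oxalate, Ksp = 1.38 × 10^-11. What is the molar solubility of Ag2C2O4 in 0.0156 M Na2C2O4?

Ag2C2O4(s) <=> 2 Ag^+(aq) + C2O4^2-(aq)
Ksp = [Ag^+]^2[C2O4^2-]
If s mol/L dissolves here, [Ag^+] = 2s, [C2O4^2-] = 0.0156 + s ≈ 0.0156 (common-ion effect: C2O4^2- is already 0.0156 M).
Ksp ≈ (2s)^2 × 0.0156
s = 1.49 x 10^-5 M
Check: s = 1.5 × 10^-5 ≪ 0.0156, so the approximation is valid.

1.49 x 10^-5 M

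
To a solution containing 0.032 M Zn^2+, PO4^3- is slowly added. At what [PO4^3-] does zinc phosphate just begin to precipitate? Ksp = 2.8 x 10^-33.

Zn3(PO4)2(s) ⇌ 3 Zn^2+(aq) + 2 PO4^3-(aq)
Ksp = [Zn^2+]^3[PO4^3-]^2
Precipitation begins when Q = Ksp. With [Zn^2+] = 0.032 M:
2.8 x 10^-33 = (0.032)^3 × [PO4^3-]^2
[PO4^3-] = (2.8 x 10^-33 / 3.28 × 10^-5)^(1/2) = 9.2 × 10^-15 M

9.2 × 10^-15 M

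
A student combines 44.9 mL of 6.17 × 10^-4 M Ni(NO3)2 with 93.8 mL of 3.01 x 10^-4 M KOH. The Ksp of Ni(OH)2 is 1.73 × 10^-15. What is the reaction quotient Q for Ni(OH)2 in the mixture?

Total volume = 44.9 + 93.8 = 138.7 mL.
[Ni^2+] = 6.17 x 10^-4 × (44.9/138.7) = 1.997 × 10^-4 M
[OH^-] = 3.01 × 10^-4 × (93.8/138.7) = 2.036 × 10^-4 M
Ni(OH)2(s) ⇌ Ni^2+ + 2 OH^-, so Q = [Ni^2+][OH^-]^2
Q = (1.997 × 10^-4)(2.036 × 10^-4)^2 = 8.28 × 10^-12
Q > Ksp, so Ni(OH)2 will precipitate.

Q = 8.28 x 10^-12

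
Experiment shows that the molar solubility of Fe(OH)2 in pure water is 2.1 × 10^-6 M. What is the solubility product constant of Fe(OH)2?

Fe(OH)2(s) ⇌ Fe^2+(aq) + 2 OH^-(aq)
With molar solubility s: [Fe^2+] = s, [OH^-] = 2s.
Ksp = [Fe^2+][OH^-]^2
Ksp = s(2s)^2 = 4s^3
Ksp = 4 × (2.1 x 10^-6)^3 = 3.7 × 10^-17

3.7 x 10^-17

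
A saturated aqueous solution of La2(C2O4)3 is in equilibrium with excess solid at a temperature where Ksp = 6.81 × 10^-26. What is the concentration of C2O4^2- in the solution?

1.09 x 10^-5 M

La2(C2O4)3(s) <=> 2 La^3+(aq) + 3 C2O4^2-(aq)
Ksp = [La^3+]^2[C2O4^2-]^3
Let s = molar solubility. Then [La^3+] = 2s and [C2O4^2-] = 3s.
Ksp = (2s)^2(3s)^3 = 108s^5
s^5 = 6.81 × 10^-26 / 108, so s = 3.630 × 10^-6 M
[C2O4^2-] = 3s = 1.09 × 10^-5 M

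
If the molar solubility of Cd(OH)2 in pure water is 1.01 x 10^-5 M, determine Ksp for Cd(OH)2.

Ksp ≈ 4.12e-15

Cd(OH)2(s) ⇌ Cd^2+ + 2 OH^-
For each mole of Cd(OH)2 that dissolves: [Cd^2+] = s, [OH^-] = 2s.
Ksp = [Cd^2+][OH^-]^2
Ksp = s(2s)^2 = 4s^3
With s = 1.01 × 10^-5: Ksp = 4.12 × 10^-15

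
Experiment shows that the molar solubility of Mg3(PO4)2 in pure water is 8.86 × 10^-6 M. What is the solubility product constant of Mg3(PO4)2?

Mg3(PO4)2(s) ⇌ 3 Mg^2+ + 2 PO4^3-
For each mole of Mg3(PO4)2 that dissolves: [Mg^2+] = 3s, [PO4^3-] = 2s.
Ksp = [Mg^2+]^3[PO4^3-]^2
So Ksp = (3s)^3 × (2s)^2 = 108s^5
Ksp = 108 × (8.86 × 10^-6)^5 = 5.90 x 10^-24

5.90e-24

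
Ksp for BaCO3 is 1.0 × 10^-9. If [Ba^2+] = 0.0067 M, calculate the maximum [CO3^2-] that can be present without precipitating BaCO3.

BaCO3(s) <=> Ba^2+(aq) + CO3^2-(aq)
Ksp = [Ba^2+][CO3^2-]
Precipitation begins when Q = Ksp. With [Ba^2+] = 0.0067 M:
1.0 × 10^-9 = (0.0067) × [CO3^2-]
[CO3^2-] = (1.0 × 10^-9 / 6.7 × 10^-3) = 1.5 × 10^-7 M

[CO3^2-] = 1.5e-7 M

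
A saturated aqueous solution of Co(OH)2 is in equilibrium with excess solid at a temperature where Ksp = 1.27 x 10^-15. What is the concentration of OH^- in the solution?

Co(OH)2(s) <=> Co^2+(aq) + 2 OH^-(aq)
Ksp = [Co^2+][OH^-]^2
If s mol/L of Co(OH)2 dissolves, [Co^2+] = s and [OH^-] = 2s.
Ksp = s(2s)^2 = 4s^3
s^3 = 1.27 x 10^-15 / 4, so s = 6.822 x 10^-6 M
[OH^-] = 2s = 1.36 × 10^-5 M

[OH^-] ≈ 1.36e-5 M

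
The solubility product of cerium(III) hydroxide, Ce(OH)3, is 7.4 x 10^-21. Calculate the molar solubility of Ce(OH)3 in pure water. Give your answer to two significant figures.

s = 4.1 x 10^-6 M

Ce(OH)3(s) <=> Ce^3+(aq) + 3 OH^-(aq)
Ksp = [Ce^3+][OH^-]^3
For each mole of Ce(OH)3 that dissolves: [Ce^3+] = s, [OH^-] = 3s.
Substituting: Ksp = s(3s)^3 = 27s^4
s = (7.4 x 10^-21 / 27)^(1/4) = 4.1 × 10^-6 M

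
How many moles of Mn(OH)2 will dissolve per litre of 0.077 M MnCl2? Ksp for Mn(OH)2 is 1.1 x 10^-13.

Mn(OH)2(s) ⇌ Mn^2+(aq) + 2 OH^-(aq)
Ksp = [Mn^2+][OH^-]^2
If s mol/L dissolves here, [Mn^2+] = 0.077 + s ≈ 0.077, [OH^-] = 2s (common-ion effect: Mn^2+ is already 0.077 M).
Ksp ≈ 0.077 × (2s)^2
s = 6.0 × 10^-7 M
Check: s = 6.0 × 10^-7 ≪ 0.077, so the approximation is valid.

s = 6.0 × 10^-7 M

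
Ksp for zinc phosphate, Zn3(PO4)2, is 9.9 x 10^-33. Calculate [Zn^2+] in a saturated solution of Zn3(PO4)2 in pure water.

[Zn^2+] = 4.7 × 10^-7 M

Zn3(PO4)2(s) ⇌ 3 Zn^2+(aq) + 2 PO4^3-(aq)
Ksp = [Zn^2+]^3[PO4^3-]^2
For each mole of Zn3(PO4)2 that dissolves: [Zn^2+] = 3s, [PO4^3-] = 2s.
Substituting: Ksp = (3s)^3(2s)^2 = 108s^5
Solving, s = (9.9 x 10^-33/108)^(1/5) = 1.56 x 10^-7 M
[Zn^2+] = 3s = 4.7 × 10^-7 M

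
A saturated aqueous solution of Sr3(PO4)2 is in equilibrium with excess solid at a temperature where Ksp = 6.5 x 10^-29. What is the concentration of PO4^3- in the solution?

[PO4^3-] ≈ 1.8e-6 M

Sr3(PO4)2(s) ⇌ 3 Sr^2+(aq) + 2 PO4^3-(aq)
Ksp = [Sr^2+]^3[PO4^3-]^2
With molar solubility s: [Sr^2+] = 3s, [PO4^3-] = 2s.
Ksp = (3s)^3(2s)^2 = 108s^5
s^5 = 6.5 x 10^-29 / 108, so s = 9.03 x 10^-7 M
[PO4^3-] = 2s = 1.8 x 10^-6 M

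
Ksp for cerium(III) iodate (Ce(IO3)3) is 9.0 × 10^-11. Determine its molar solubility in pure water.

Ce(IO3)3(s) ⇌ Ce^3+ + 3 IO3^-
Ksp = [Ce^3+][IO3^-]^3
Let s = molar solubility. Then [Ce^3+] = s and [IO3^-] = 3s.
Substituting: Ksp = s(3s)^3 = 27s^4
s^4 = 9.0 × 10^-11 / 27, so s = 1.4 × 10^-3 M

s = 1.4e-3 M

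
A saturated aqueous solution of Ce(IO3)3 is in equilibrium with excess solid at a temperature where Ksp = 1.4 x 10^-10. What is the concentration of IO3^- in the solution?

[IO3^-] ≈ 4.5e-3 M

Ce(IO3)3(s) ⇌ Ce^3+(aq) + 3 IO3^-(aq)
Ksp = [Ce^3+][IO3^-]^3
With molar solubility s: [Ce^3+] = s, [IO3^-] = 3s.
So Ksp = s × (3s)^3 = 27s^4
s = (1.4 x 10^-10 / 27)^(1/4) = 1.51 × 10^-3 M
[IO3^-] = 3s = 4.5 × 10^-3 M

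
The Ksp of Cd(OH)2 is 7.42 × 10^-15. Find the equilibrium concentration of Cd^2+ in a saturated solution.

Cd(OH)2(s) ⇌ Cd^2+ + 2 OH^-
Ksp = [Cd^2+][OH^-]^2
With molar solubility s: [Cd^2+] = s, [OH^-] = 2s.
Substituting: Ksp = s(2s)^2 = 4s^3
Solving, s = (7.42 × 10^-15/4)^(1/3) = 1.229 x 10^-5 M
[Cd^2+] = s = 1.23 x 10^-5 M

[Cd^2+] = 1.23 × 10^-5 M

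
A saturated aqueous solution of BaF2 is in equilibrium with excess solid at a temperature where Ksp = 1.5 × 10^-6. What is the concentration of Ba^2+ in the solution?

BaF2(s) ⇌ Ba^2+ + 2 F^-
Ksp = [Ba^2+][F^-]^2
For each mole of BaF2 that dissolves: [Ba^2+] = s, [F^-] = 2s.
So Ksp = s × (2s)^2 = 4s^3
s = (1.5 × 10^-6 / 4)^(1/3) = 7.21 x 10^-3 M
[Ba^2+] = s = 7.2 x 10^-3 M

[Ba^2+] ≈ 7.2 × 10^-3 M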